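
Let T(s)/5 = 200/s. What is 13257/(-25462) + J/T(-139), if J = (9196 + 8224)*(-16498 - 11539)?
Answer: 21607126574909/318275 ≈ 6.7888e+7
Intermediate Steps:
T(s) = 1000/s (T(s) = 5*(200/s) = 1000/s)
J = -488404540 (J = 17420*(-28037) = -488404540)
13257/(-25462) + J/T(-139) = 13257/(-25462) - 488404540/(1000/(-139)) = 13257*(-1/25462) - 488404540/(1000*(-1/139)) = -13257/25462 - 488404540/(-1000/139) = -13257/25462 - 488404540*(-139/1000) = -13257/25462 + 3394411553/50 = 21607126574909/318275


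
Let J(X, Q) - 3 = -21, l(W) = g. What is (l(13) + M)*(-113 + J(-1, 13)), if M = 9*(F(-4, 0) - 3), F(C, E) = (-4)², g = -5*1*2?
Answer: -14017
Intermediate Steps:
g = -10 (g = -5*2 = -10)
F(C, E) = 16
l(W) = -10
J(X, Q) = -18 (J(X, Q) = 3 - 21 = -18)
M = 117 (M = 9*(16 - 3) = 9*13 = 117)
(l(13) + M)*(-113 + J(-1, 13)) = (-10 + 117)*(-113 - 18) = 107*(-131) = -14017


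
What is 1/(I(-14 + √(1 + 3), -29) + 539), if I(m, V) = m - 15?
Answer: 1/512 ≈ 0.0019531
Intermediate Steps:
I(m, V) = -15 + m
1/(I(-14 + √(1 + 3), -29) + 539) = 1/((-15 + (-14 + √(1 + 3))) + 539) = 1/((-15 + (-14 + √4)) + 539) = 1/((-15 + (-14 + 2)) + 539) = 1/((-15 - 12) + 539) = 1/(-27 + 539) = 1/512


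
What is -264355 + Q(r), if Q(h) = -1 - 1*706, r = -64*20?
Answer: -265062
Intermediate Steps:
r = -1280
Q(h) = -707 (Q(h) = -1 - 706 = -707)
-264355 + Q(r) = -264355 - 707 = -265062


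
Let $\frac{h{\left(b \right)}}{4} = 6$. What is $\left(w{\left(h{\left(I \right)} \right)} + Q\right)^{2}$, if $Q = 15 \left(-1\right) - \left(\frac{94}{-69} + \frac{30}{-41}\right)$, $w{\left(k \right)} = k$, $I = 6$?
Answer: $\frac{985018225}{8003241} \approx 123.08$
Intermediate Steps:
$h{\left(b \right)} = 24$ ($h{\left(b \right)} = 4 \cdot 6 = 24$)
$Q = - \frac{36511}{2829}$ ($Q = -15 - \left(94 \left(- \frac{1}{69}\right) + 30 \left(- \frac{1}{41}\right)\right) = -15 - \left(- \frac{94}{69} - \frac{30}{41}\right) = -15 - - \frac{5924}{2829} = -15 + \frac{5924}{2829} = - \frac{36511}{2829} \approx -12.906$)
$\left(w{\left(h{\left(I \right)} \right)} + Q\right)^{2} = \left(24 - \frac{36511}{2829}\right)^{2} = \left(\frac{31385}{2829}\right)^{2} = \frac{985018225}{8003241}$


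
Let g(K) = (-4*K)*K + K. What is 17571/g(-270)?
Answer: -5857/97290 ≈ -0.060201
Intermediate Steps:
g(K) = K - 4*K**2 (g(K) = -4*K**2 + K = K - 4*K**2)
17571/g(-270) = 17571/((-270*(1 - 4*(-270)))) = 17571/((-270*(1 + 1080))) = 17571/((-270*1081)) = 17571/(-291870) = 17571*(-1/291870) = -5857/97290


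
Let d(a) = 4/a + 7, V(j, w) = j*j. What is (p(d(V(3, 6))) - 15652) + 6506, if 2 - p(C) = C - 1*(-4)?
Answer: -82399/9 ≈ -9155.4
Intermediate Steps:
V(j, w) = j²
d(a) = 7 + 4/a
p(C) = -2 - C (p(C) = 2 - (C - 1*(-4)) = 2 - (C + 4) = 2 - (4 + C) = 2 + (-4 - C) = -2 - C)
(p(d(V(3, 6))) - 15652) + 6506 = ((-2 - (7 + 4/(3²))) - 15652) + 6506 = ((-2 - (7 + 4/9)) - 15652) + 6506 = ((-2 - 1*67/9) - 15652) + 6506 = ((-2 - 67/9) - 15652) + 6506 = (-85/9 - 15652) + 6506 = -140953/9 + 6506 = -82399/9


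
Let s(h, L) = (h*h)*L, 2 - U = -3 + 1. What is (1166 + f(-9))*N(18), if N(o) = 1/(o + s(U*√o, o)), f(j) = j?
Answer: 1157/5202 ≈ 0.22241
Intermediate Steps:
U = 4 (U = 2 - (-3 + 1) = 2 - 1*(-2) = 2 + 2 = 4)
s(h, L) = L*h² (s(h, L) = h²*L = L*h²)
N(o) = 1/(o + 16*o²) (N(o) = 1/(o + o*(4*√o)²) = 1/(o + o*(16*o)) = 1/(o + 16*o²))
(1166 + f(-9))*N(18) = (1166 - 9)*(1/(18*(1 + 16*18))) = 1157*(1/(18*(1 + 288))) = 1157*((1/18)/289) = 1157*((1/18)*(1/289)) = 1157*(1/5202) = 1157/5202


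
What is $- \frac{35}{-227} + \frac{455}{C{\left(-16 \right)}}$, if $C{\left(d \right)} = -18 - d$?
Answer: $- \frac{103215}{454} \approx -227.35$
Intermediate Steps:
$- \frac{35}{-227} + \frac{455}{C{\left(-16 \right)}} = - \frac{35}{-227} + \frac{455}{-18 - -16} = \left(-35\right) \left(- \frac{1}{227}\right) + \frac{455}{-18 + 16} = \frac{35}{227} + \frac{455}{-2} = \frac{35}{227} + 455 \left(- \frac{1}{2}\right) = \frac{35}{227} - \frac{455}{2} = - \frac{103215}{454}$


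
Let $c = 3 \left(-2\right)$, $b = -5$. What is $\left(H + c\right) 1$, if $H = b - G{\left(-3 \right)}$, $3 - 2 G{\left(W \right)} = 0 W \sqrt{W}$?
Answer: $- \frac{25}{2} \approx -12.5$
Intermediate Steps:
$G{\left(W \right)} = \frac{3}{2}$ ($G{\left(W \right)} = \frac{3}{2} - \frac{0 W \sqrt{W}}{2} = \frac{3}{2} - \frac{0 \sqrt{W}}{2} = \frac{3}{2} - 0 = \frac{3}{2} + 0 = \frac{3}{2}$)
$H = - \frac{13}{2}$ ($H = -5 - \frac{3}{2} = - \frac{13}{2} \approx -6.5$)
$c = -6$
$\left(H + c\right) 1 = \left(- \frac{13}{2} - 6\right) 1 = \left(- \frac{25}{2}\right) 1 = - \frac{25}{2}$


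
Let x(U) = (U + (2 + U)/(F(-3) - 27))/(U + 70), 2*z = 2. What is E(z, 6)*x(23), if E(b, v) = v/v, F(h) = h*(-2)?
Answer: 458/1953 ≈ 0.23451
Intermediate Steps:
F(h) = -2*h
z = 1 (z = (1/2)*2 = 1)
E(b, v) = 1
x(U) = (-2/21 + 20*U/21)/(70 + U) (x(U) = (U + (2 + U)/(-2*(-3) - 27))/(U + 70) = (U + (2 + U)/(6 - 27))/(70 + U) = (U + (2 + U)/(-21))/(70 + U) = (U + (2 + U)*(-1/21))/(70 + U) = (U + (-2/21 - U/21))/(70 + U) = (-2/21 + 20*U/21)/(70 + U))
E(z, 6)*x(23) = 1*(2*(-1 + 10*23)/(21*(70 + 23))) = 1*((2/21)*(-1 + 230)/93) = 1*((2/21)*(1/93)*229) = 1*(458/1953) = 458/1953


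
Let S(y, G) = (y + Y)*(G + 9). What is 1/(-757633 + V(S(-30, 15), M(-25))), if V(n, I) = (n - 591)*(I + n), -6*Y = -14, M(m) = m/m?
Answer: 1/74432 ≈ 1.3435e-5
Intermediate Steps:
M(m) = 1
Y = 7/3 (Y = -⅙*(-14) = 7/3 ≈ 2.3333)
S(y, G) = (9 + G)*(7/3 + y) (S(y, G) = (y + 7/3)*(G + 9) = (7/3 + y)*(9 + G) = (9 + G)*(7/3 + y))
V(n, I) = (-591 + n)*(I + n)
1/(-757633 + V(S(-30, 15), M(-25))) = 1/(-757633 + ((21 + 9*(-30) + (7/3)*15 + 15*(-30))² - 591*1 - 591*(21 + 9*(-30) + (7/3)*15 + 15*(-30)) + 1*(21 + 9*(-30) + (7/3)*15 + 15*(-30)))) = 1/(-757633 + ((21 - 270 + 35 - 450)² - 591 - 591*(21 - 270 + 35 - 450) + 1*(21 - 270 + 35 - 450))) = 1/(-757633 + ((-664)² - 591 - 591*(-664) + 1*(-664))) = 1/(-757633 + (440896 - 591 + 392424 - 664)) = 1/(-757633 + 832065) = 1/74432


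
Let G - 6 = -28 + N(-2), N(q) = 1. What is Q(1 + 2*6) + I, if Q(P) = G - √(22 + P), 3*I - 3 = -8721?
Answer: -2927 - √35 ≈ -2932.9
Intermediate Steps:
G = -21 (G = 6 + (-28 + 1) = 6 - 27 = -21)
I = -2906 (I = 1 + (⅓)*(-8721) = 1 - 2907 = -2906)
Q(P) = -21 - √(22 + P)
Q(1 + 2*6) + I = (-21 - √(22 + (1 + 2*6))) - 2906 = (-21 - √(22 + (1 + 12))) - 2906 = (-21 - √(22 + 13)) - 2906 = (-21 - √35) - 2906 = -2927 - √35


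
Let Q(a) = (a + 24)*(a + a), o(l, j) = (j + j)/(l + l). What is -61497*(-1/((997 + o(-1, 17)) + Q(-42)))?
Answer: 61497/2492 ≈ 24.678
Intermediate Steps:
o(l, j) = j/l (o(l, j) = (2*j)/((2*l)) = (2*j)*(1/(2*l)) = j/l)
Q(a) = 2*a*(24 + a) (Q(a) = (24 + a)*(2*a) = 2*a*(24 + a))
-61497*(-1/((997 + o(-1, 17)) + Q(-42))) = -61497*(-1/((997 + 17/(-1)) + 2*(-42)*(24 - 42))) = -61497*(-1/((997 + 17*(-1)) + 2*(-42)*(-18))) = -61497*(-1/((997 - 17) + 1512)) = -61497*(-1/(980 + 1512)) = -61497/((-1*2492)) = -61497/(-2492) = -61497*(-1/2492) = 61497/2492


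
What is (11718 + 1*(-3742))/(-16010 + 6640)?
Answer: -3988/4685 ≈ -0.85123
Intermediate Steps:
(11718 + 1*(-3742))/(-16010 + 6640) = (11718 - 3742)/(-9370) = 7976*(-1/9370) = -3988/4685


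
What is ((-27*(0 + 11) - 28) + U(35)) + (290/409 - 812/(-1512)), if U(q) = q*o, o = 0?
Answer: -7150429/22086 ≈ -323.75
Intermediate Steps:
U(q) = 0 (U(q) = q*0 = 0)
((-27*(0 + 11) - 28) + U(35)) + (290/409 - 812/(-1512)) = ((-27*(0 + 11) - 28) + 0) + (290/409 - 812/(-1512)) = ((-27*11 - 28) + 0) + (290*(1/409) - 812*(-1/1512)) = ((-297 - 28) + 0) + (290/409 + 29/54) = (-325 + 0) + 27521/22086 = -325 + 27521/22086 = -7150429/22086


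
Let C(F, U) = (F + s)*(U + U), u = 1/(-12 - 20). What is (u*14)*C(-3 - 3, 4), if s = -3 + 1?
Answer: 28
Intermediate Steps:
s = -2
u = -1/32 (u = 1/(-32) = -1/32 ≈ -0.031250)
C(F, U) = 2*U*(-2 + F) (C(F, U) = (F - 2)*(U + U) = (-2 + F)*(2*U) = 2*U*(-2 + F))
(u*14)*C(-3 - 3, 4) = (-1/32*14)*(2*4*(-2 + (-3 - 3))) = -7*4*(-2 - 6)/8 = -7*4*(-8)/8 = -7/16*(-64) = 28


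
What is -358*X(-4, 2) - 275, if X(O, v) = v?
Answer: -991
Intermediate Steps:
-358*X(-4, 2) - 275 = -358*2 - 275 = -716 - 275 = -991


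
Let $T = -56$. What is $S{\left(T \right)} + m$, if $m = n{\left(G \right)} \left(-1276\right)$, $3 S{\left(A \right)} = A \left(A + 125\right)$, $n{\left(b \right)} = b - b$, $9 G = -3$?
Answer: $-1288$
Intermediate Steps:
$G = - \frac{1}{3}$ ($G = \frac{1}{9} \left(-3\right) = - \frac{1}{3} \approx -0.33333$)
$n{\left(b \right)} = 0$
$S{\left(A \right)} = \frac{A \left(125 + A\right)}{3}$ ($S{\left(A \right)} = \frac{A \left(A + 125\right)}{3} = \frac{A \left(125 + A\right)}{3}$)
$m = 0$ ($m = 0 \left(-1276\right) = 0$)
$S{\left(T \right)} + m = \frac{1}{3} \left(-56\right) \left(125 - 56\right) + 0 = \frac{1}{3} \left(-56\right) 69 + 0 = -1288 + 0 = -1288$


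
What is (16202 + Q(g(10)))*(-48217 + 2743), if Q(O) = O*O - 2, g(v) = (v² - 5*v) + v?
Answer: -900385200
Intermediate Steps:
g(v) = v² - 4*v
Q(O) = -2 + O² (Q(O) = O² - 2 = -2 + O²)
(16202 + Q(g(10)))*(-48217 + 2743) = (16202 + (-2 + (10*(-4 + 10))²))*(-48217 + 2743) = (16202 + (-2 + (10*6)²))*(-45474) = (16202 + (-2 + 60²))*(-45474) = (16202 + (-2 + 3600))*(-45474) = (16202 + 3598)*(-45474) = 19800*(-45474) = -900385200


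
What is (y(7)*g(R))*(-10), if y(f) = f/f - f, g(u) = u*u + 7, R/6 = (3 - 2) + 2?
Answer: 19860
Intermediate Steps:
R = 18 (R = 6*((3 - 2) + 2) = 6*(1 + 2) = 6*3 = 18)
g(u) = 7 + u² (g(u) = u² + 7 = 7 + u²)
y(f) = 1 - f
(y(7)*g(R))*(-10) = ((1 - 1*7)*(7 + 18²))*(-10) = ((1 - 7)*(7 + 324))*(-10) = -6*331*(-10) = -1986*(-10) = 19860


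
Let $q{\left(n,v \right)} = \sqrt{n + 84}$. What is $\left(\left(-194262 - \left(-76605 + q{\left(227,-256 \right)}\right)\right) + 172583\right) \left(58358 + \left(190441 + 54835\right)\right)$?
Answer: $16677401084 - 303634 \sqrt{311} \approx 1.6672 \cdot 10^{10}$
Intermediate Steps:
$q{\left(n,v \right)} = \sqrt{84 + n}$
$\left(\left(-194262 - \left(-76605 + q{\left(227,-256 \right)}\right)\right) + 172583\right) \left(58358 + \left(190441 + 54835\right)\right) = \left(\left(-194262 + \left(76605 - \sqrt{84 + 227}\right)\right) + 172583\right) \left(58358 + \left(190441 + 54835\right)\right) = \left(\left(-194262 + \left(76605 - \sqrt{311}\right)\right) + 172583\right) \left(58358 + 245276\right) = \left(\left(-117657 - \sqrt{311}\right) + 172583\right) 303634 = \left(54926 - \sqrt{311}\right) 303634 = 16677401084 - 303634 \sqrt{311}$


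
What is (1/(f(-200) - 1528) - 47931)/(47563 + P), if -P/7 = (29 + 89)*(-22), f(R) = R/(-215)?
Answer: -3147341227/4316423040 ≈ -0.72915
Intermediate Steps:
f(R) = -R/215 (f(R) = R*(-1/215) = -R/215)
P = 18172 (P = -7*(29 + 89)*(-22) = -826*(-22) = -7*(-2596) = 18172)
(1/(f(-200) - 1528) - 47931)/(47563 + P) = (1/(-1/215*(-200) - 1528) - 47931)/(47563 + 18172) = (1/(40/43 - 1528) - 47931)/65735 = (1/(-65664/43) - 47931)*(1/65735) = (-43/65664 - 47931)*(1/65735) = -3147341227/65664*1/65735 = -3147341227/4316423040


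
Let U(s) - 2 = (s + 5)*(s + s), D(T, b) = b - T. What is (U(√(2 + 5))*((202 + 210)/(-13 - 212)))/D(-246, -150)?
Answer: -206/675 - 103*√7/540 ≈ -0.80984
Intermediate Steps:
U(s) = 2 + 2*s*(5 + s) (U(s) = 2 + (s + 5)*(s + s) = 2 + (5 + s)*(2*s) = 2 + 2*s*(5 + s))
(U(√(2 + 5))*((202 + 210)/(-13 - 212)))/D(-246, -150) = ((2 + 2*(√(2 + 5))² + 10*√(2 + 5))*((202 + 210)/(-13 - 212)))/(-150 - 1*(-246)) = ((2 + 2*(√7)² + 10*√7)*(412/(-225)))/(-150 + 246) = ((2 + 2*7 + 10*√7)*(412*(-1/225)))/96 = ((2 + 14 + 10*√7)*(-412/225))*(1/96) = ((16 + 10*√7)*(-412/225))*(1/96) = (-6592/225 - 824*√7/45)*(1/96) = -206/675 - 103*√7/540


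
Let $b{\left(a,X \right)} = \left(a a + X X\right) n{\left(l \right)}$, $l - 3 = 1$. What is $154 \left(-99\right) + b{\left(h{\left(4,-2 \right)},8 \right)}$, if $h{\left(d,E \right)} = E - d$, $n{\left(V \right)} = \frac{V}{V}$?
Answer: $-15146$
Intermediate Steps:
$l = 4$ ($l = 3 + 1 = 4$)
$n{\left(V \right)} = 1$
$b{\left(a,X \right)} = X^{2} + a^{2}$ ($b{\left(a,X \right)} = \left(a a + X X\right) 1 = \left(a^{2} + X^{2}\right) 1 = \left(X^{2} + a^{2}\right) 1 = X^{2} + a^{2}$)
$154 \left(-99\right) + b{\left(h{\left(4,-2 \right)},8 \right)} = 154 \left(-99\right) + \left(8^{2} + \left(-2 - 4\right)^{2}\right) = -15246 + \left(64 + \left(-2 - 4\right)^{2}\right) = -15246 + \left(64 + \left(-6\right)^{2}\right) = -15246 + \left(64 + 36\right) = -15246 + 100 = -15146$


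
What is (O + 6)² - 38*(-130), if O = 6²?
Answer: 6704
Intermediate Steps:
O = 36
(O + 6)² - 38*(-130) = (36 + 6)² - 38*(-130) = 42² + 4940 = 1764 + 4940 = 6704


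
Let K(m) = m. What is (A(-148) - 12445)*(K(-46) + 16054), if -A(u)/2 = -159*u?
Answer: -952620072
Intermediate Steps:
A(u) = 318*u (A(u) = -(-318)*u = 318*u)
(A(-148) - 12445)*(K(-46) + 16054) = (318*(-148) - 12445)*(-46 + 16054) = (-47064 - 12445)*16008 = -59509*16008 = -952620072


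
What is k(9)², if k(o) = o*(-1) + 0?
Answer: 81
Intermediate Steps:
k(o) = -o (k(o) = -o + 0 = -o)
k(9)² = (-1*9)² = (-9)² = 81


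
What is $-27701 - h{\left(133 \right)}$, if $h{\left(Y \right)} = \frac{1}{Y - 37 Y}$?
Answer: $- \frac{132632387}{4788} \approx -27701.0$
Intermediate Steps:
$h{\left(Y \right)} = - \frac{1}{36 Y}$ ($h{\left(Y \right)} = \frac{1}{\left(-36\right) Y} = - \frac{1}{36 Y}$)
$-27701 - h{\left(133 \right)} = -27701 - - \frac{1}{36 \cdot 133} = -27701 - \left(- \frac{1}{36}\right) \frac{1}{133} = -27701 - - \frac{1}{4788} = -27701 + \frac{1}{4788} = - \frac{132632387}{4788}$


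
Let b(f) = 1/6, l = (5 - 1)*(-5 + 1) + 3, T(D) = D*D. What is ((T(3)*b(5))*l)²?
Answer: 1521/4 ≈ 380.25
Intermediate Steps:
T(D) = D²
l = -13 (l = 4*(-4) + 3 = -16 + 3 = -13)
b(f) = ⅙
((T(3)*b(5))*l)² = ((3²*(⅙))*(-13))² = ((9*(⅙))*(-13))² = ((3/2)*(-13))² = (-39/2)² = 1521/4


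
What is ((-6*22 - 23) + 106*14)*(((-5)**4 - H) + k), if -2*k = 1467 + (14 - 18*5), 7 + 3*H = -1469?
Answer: 1120347/2 ≈ 5.6017e+5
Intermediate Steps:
H = -492 (H = -7/3 + (1/3)*(-1469) = -7/3 - 1469/3 = -492)
k = -1391/2 (k = -(1467 + (14 - 18*5))/2 = -(1467 + (14 - 90))/2 = -(1467 - 76)/2 = -1/2*1391 = -1391/2 ≈ -695.50)
((-6*22 - 23) + 106*14)*(((-5)**4 - H) + k) = ((-6*22 - 23) + 106*14)*(((-5)**4 - 1*(-492)) - 1391/2) = ((-132 - 23) + 1484)*((625 + 492) - 1391/2) = (-155 + 1484)*(1117 - 1391/2) = 1329*(843/2) = 1120347/2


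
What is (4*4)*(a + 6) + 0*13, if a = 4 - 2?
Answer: 128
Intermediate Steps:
a = 2
(4*4)*(a + 6) + 0*13 = (4*4)*(2 + 6) + 0*13 = 16*8 + 0 = 128 + 0 = 128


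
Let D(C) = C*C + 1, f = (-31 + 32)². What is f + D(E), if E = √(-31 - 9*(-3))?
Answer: -2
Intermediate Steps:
f = 1 (f = 1² = 1)
E = 2*I (E = √(-31 + 27) = √(-4) = 2*I ≈ 2.0*I)
D(C) = 1 + C² (D(C) = C² + 1 = 1 + C²)
f + D(E) = 1 + (1 + (2*I)²) = 1 + (1 - 4) = 1 - 3 = -2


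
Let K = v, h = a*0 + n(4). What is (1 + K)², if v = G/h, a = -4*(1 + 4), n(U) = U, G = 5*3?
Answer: 361/16 ≈ 22.563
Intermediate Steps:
G = 15
a = -20 (a = -4*5 = -20)
h = 4 (h = -20*0 + 4 = 0 + 4 = 4)
v = 15/4 ≈ 3.7500
K = 15/4 ≈ 3.7500
(1 + K)² = (1 + 15/4)² = (19/4)² = 361/16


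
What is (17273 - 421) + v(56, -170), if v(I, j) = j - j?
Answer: 16852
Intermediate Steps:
v(I, j) = 0
(17273 - 421) + v(56, -170) = (17273 - 421) + 0 = 16852 + 0 = 16852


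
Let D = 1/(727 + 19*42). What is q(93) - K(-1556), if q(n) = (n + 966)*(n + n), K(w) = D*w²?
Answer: 297964214/1525 ≈ 1.9539e+5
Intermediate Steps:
D = 1/1525 (D = 1/(727 + 798) = 1/1525 ≈ 0.00065574)
K(w) = w²/1525
q(n) = 2*n*(966 + n) (q(n) = (966 + n)*(2*n) = 2*n*(966 + n))
q(93) - K(-1556) = 2*93*(966 + 93) - (-1556)²/1525 = 2*93*1059 - 2421136/1525 = 196974 - 1*2421136/1525 = 196974 - 2421136/1525 = 297964214/1525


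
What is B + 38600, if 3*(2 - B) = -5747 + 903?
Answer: 120650/3 ≈ 40217.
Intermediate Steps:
B = 4850/3 (B = 2 - (-5747 + 903)/3 = 2 - ⅓*(-4844) = 2 + 4844/3 = 4850/3 ≈ 1616.7)
B + 38600 = 4850/3 + 38600 = 120650/3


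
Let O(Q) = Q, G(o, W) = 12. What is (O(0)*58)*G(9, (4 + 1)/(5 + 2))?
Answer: 0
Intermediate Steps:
(O(0)*58)*G(9, (4 + 1)/(5 + 2)) = (0*58)*12 = 0*12 = 0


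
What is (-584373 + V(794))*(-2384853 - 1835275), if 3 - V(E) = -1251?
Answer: 2460836819232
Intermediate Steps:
V(E) = 1254 (V(E) = 3 - 1*(-1251) = 3 + 1251 = 1254)
(-584373 + V(794))*(-2384853 - 1835275) = (-584373 + 1254)*(-2384853 - 1835275) = -583119*(-4220128) = 2460836819232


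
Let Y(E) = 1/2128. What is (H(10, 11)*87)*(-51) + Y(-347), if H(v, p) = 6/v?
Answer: -28325803/10640 ≈ -2662.2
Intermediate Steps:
Y(E) = 1/2128
(H(10, 11)*87)*(-51) + Y(-347) = ((6/10)*87)*(-51) + 1/2128 = ((6*(⅒))*87)*(-51) + 1/2128 = ((⅗)*87)*(-51) + 1/2128 = (261/5)*(-51) + 1/2128 = -13311/5 + 1/2128 = -28325803/10640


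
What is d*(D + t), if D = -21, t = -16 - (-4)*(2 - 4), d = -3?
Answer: 135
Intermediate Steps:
t = -24 (t = -16 - (-4)*(-2) = -16 - 1*8 = -16 - 8 = -24)
d*(D + t) = -3*(-21 - 24) = -3*(-45) = 135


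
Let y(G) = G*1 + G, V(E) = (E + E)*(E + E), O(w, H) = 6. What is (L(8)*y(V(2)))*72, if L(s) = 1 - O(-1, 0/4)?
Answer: -11520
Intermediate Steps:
V(E) = 4*E² (V(E) = (2*E)*(2*E) = 4*E²)
L(s) = -5 (L(s) = 1 - 1*6 = 1 - 6 = -5)
y(G) = 2*G (y(G) = G + G = 2*G)
(L(8)*y(V(2)))*72 = -10*4*2²*72 = -10*4*4*72 = -10*16*72 = -5*32*72 = -160*72 = -11520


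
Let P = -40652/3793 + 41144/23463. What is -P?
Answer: 797758684/88995159 ≈ 8.9641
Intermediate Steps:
P = -797758684/88995159 (P = -40652*1/3793 + 41144*(1/23463) = -40652/3793 + 41144/23463 = -797758684/88995159 ≈ -8.9641)
-P = -1*(-797758684/88995159) = 797758684/88995159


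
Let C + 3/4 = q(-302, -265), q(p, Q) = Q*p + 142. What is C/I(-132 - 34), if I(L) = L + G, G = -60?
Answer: -320685/904 ≈ -354.74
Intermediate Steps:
q(p, Q) = 142 + Q*p
I(L) = -60 + L (I(L) = L - 60 = -60 + L)
C = 320685/4 (C = -3/4 + (142 - 265*(-302)) = -3/4 + (142 + 80030) = -3/4 + 80172 = 320685/4 ≈ 80171.)
C/I(-132 - 34) = 320685/(4*(-60 + (-132 - 34))) = 320685/(4*(-60 - 166)) = (320685/4)/(-226) = (320685/4)*(-1/226) = -320685/904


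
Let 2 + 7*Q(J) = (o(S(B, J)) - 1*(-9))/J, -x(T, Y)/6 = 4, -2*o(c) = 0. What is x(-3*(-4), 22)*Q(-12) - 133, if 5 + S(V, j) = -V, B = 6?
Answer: -865/7 ≈ -123.57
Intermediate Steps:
S(V, j) = -5 - V
o(c) = 0 (o(c) = -½*0 = 0)
x(T, Y) = -24 (x(T, Y) = -6*4 = -24)
Q(J) = -2/7 + 9/(7*J) (Q(J) = -2/7 + ((0 - 1*(-9))/J)/7 = -2/7 + ((0 + 9)/J)/7 = -2/7 + (9/J)/7 = -2/7 + 9/(7*J))
x(-3*(-4), 22)*Q(-12) - 133 = -24*(9 - 2*(-12))/(7*(-12)) - 133 = -24*(-1)*(9 + 24)/(7*12) - 133 = -24*(-1)*33/(7*12) - 133 = -24*(-11/28) - 133 = 66/7 - 133 = -865/7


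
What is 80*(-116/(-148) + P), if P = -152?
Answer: -447600/37 ≈ -12097.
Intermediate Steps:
80*(-116/(-148) + P) = 80*(-116/(-148) - 152) = 80*(-116*(-1/148) - 152) = 80*(29/37 - 152) = 80*(-5595/37) = -447600/37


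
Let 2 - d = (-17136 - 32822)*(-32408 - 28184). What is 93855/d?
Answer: -31285/1009018378 ≈ -3.1005e-5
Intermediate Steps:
d = -3027055134 (d = 2 - (-17136 - 32822)*(-32408 - 28184) = 2 - (-49958)*(-60592) = 2 - 1*3027055136 = 2 - 3027055136 = -3027055134)
93855/d = 93855/(-3027055134) = 93855*(-1/3027055134) = -31285/1009018378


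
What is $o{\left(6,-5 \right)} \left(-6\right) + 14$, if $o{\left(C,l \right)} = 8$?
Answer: $-34$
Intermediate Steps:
$o{\left(6,-5 \right)} \left(-6\right) + 14 = 8 \left(-6\right) + 14 = -48 + 14 = -34$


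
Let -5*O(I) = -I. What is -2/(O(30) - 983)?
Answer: 2/977 ≈ 0.0020471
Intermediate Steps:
O(I) = I/5 (O(I) = -(-1)*I/5 = I/5)
-2/(O(30) - 983) = -2/((⅕)*30 - 983) = -2/(6 - 983) = -2/(-977) = -2*(-1/977) = 2/977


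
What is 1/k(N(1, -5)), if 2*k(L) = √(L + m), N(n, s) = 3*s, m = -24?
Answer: -2*I*√39/39 ≈ -0.32026*I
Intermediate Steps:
k(L) = √(-24 + L)/2 (k(L) = √(L - 24)/2 = √(-24 + L)/2)
1/k(N(1, -5)) = 1/(√(-24 + 3*(-5))/2) = 1/(√(-24 - 15)/2) = 1/(√(-39)/2) = 1/((I*√39)/2) = 1/(I*√39/2) = -2*I*√39/39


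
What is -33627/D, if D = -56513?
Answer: 33627/56513 ≈ 0.59503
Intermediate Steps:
-33627/D = -33627/(-56513) = -33627*(-1/56513) = 33627/56513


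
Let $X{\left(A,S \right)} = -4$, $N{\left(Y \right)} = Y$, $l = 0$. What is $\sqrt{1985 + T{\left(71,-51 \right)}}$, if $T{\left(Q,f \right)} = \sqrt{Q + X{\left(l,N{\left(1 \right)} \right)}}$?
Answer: $\sqrt{1985 + \sqrt{67}} \approx 44.645$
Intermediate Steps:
$T{\left(Q,f \right)} = \sqrt{-4 + Q}$ ($T{\left(Q,f \right)} = \sqrt{Q - 4} = \sqrt{-4 + Q}$)
$\sqrt{1985 + T{\left(71,-51 \right)}} = \sqrt{1985 + \sqrt{-4 + 71}} = \sqrt{1985 + \sqrt{67}}$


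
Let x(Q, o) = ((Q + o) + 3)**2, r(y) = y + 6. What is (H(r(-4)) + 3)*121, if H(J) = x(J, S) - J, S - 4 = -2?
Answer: 6050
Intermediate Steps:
r(y) = 6 + y
S = 2 (S = 4 - 2 = 2)
x(Q, o) = (3 + Q + o)**2
H(J) = (5 + J)**2 - J (H(J) = (3 + J + 2)**2 - J = (5 + J)**2 - J)
(H(r(-4)) + 3)*121 = (((5 + (6 - 4))**2 - (6 - 4)) + 3)*121 = (((5 + 2)**2 - 1*2) + 3)*121 = ((7**2 - 2) + 3)*121 = ((49 - 2) + 3)*121 = (47 + 3)*121 = 50*121 = 6050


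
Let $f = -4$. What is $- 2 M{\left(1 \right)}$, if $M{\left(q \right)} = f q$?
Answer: $8$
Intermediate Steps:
$M{\left(q \right)} = - 4 q$
$- 2 M{\left(1 \right)} = - 2 \left(\left(-4\right) 1\right) = \left(-2\right) \left(-4\right) = 8$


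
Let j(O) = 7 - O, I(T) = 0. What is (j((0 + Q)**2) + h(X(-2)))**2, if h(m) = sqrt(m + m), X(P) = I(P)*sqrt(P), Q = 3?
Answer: 4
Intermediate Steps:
X(P) = 0 (X(P) = 0*sqrt(P) = 0)
h(m) = sqrt(2)*sqrt(m) (h(m) = sqrt(2*m) = sqrt(2)*sqrt(m))
(j((0 + Q)**2) + h(X(-2)))**2 = ((7 - (0 + 3)**2) + sqrt(2)*sqrt(0))**2 = ((7 - 1*3**2) + sqrt(2)*0)**2 = ((7 - 1*9) + 0)**2 = ((7 - 9) + 0)**2 = (-2 + 0)**2 = (-2)**2 = 4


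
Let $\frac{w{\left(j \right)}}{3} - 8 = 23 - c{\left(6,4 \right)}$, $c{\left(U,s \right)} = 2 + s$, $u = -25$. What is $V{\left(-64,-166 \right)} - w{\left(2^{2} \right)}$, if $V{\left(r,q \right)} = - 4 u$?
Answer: $25$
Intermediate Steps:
$V{\left(r,q \right)} = 100$ ($V{\left(r,q \right)} = \left(-4\right) \left(-25\right) = 100$)
$w{\left(j \right)} = 75$ ($w{\left(j \right)} = 24 + 3 \left(23 - \left(2 + 4\right)\right) = 24 + 3 \left(23 - 6\right) = 24 + 3 \cdot 17 = 24 + 51 = 75$)
$V{\left(-64,-166 \right)} - w{\left(2^{2} \right)} = 100 - 75 = 25$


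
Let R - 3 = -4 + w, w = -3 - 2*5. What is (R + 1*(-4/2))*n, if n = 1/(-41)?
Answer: 16/41 ≈ 0.39024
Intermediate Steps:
w = -13 (w = -3 - 10 = -13)
n = -1/41 ≈ -0.024390
R = -14 (R = 3 + (-4 - 13) = 3 - 17 = -14)
(R + 1*(-4/2))*n = (-14 + 1*(-4/2))*(-1/41) = (-14 + 1*(-4*½))*(-1/41) = (-14 + 1*(-2))*(-1/41) = (-14 - 2)*(-1/41) = -16*(-1/41) = 16/41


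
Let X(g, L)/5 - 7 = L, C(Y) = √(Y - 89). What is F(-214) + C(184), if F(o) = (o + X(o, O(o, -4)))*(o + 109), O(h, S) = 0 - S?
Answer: 16695 + √95 ≈ 16705.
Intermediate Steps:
O(h, S) = -S
C(Y) = √(-89 + Y)
X(g, L) = 35 + 5*L
F(o) = (55 + o)*(109 + o) (F(o) = (o + (35 + 5*(-1*(-4))))*(o + 109) = (o + (35 + 5*4))*(109 + o) = (o + (35 + 20))*(109 + o) = (o + 55)*(109 + o) = (55 + o)*(109 + o))
F(-214) + C(184) = (5995 + (-214)² + 164*(-214)) + √(-89 + 184) = (5995 + 45796 - 35096) + √95 = 16695 + √95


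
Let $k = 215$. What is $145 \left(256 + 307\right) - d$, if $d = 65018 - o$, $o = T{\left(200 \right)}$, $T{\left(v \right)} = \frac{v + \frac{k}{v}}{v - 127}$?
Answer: $\frac{48529683}{2920} \approx 16620.0$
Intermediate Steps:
$T{\left(v \right)} = \frac{v + \frac{215}{v}}{-127 + v}$ ($T{\left(v \right)} = \frac{v + \frac{215}{v}}{v - 127} = \frac{v + \frac{215}{v}}{-127 + v}$)
$o = \frac{8043}{2920}$ ($o = \frac{215 + 200^{2}}{200 \left(-127 + 200\right)} = \frac{215 + 40000}{200 \cdot 73} = \frac{1}{200} \cdot \frac{1}{73} \cdot 40215 = \frac{8043}{2920} \approx 2.7545$)
$d = \frac{189844517}{2920}$ ($d = 65018 - \frac{8043}{2920} = \frac{189844517}{2920} \approx 65015.0$)
$145 \left(256 + 307\right) - d = 145 \left(256 + 307\right) - \frac{189844517}{2920} = 145 \cdot 563 - \frac{189844517}{2920} = 81635 - \frac{189844517}{2920} = \frac{48529683}{2920}$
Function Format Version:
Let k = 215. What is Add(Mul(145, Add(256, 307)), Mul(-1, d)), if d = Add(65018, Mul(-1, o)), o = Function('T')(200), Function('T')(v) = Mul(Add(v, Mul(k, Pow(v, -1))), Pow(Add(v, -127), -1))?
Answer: Rational(48529683, 2920) ≈ 16620.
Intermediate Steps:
Function('T')(v) = Mul(Pow(Add(-127, v), -1), Add(v, Mul(215, Pow(v, -1)))) (Function('T')(v) = Mul(Add(v, Mul(215, Pow(v, -1))), Pow(Add(v, -127), -1)) = Mul(Add(v, Mul(215, Pow(v, -1))), Pow(Add(-127, v), -1)) = Mul(Pow(Add(-127, v), -1), Add(v, Mul(215, Pow(v, -1)))))
o = Rational(8043, 2920) (o = Mul(Pow(200, -1), Pow(Add(-127, 200), -1), Add(215, Pow(200, 2))) = Mul(Rational(1, 200), Pow(73, -1), Add(215, 40000)) = Mul(Rational(1, 200), Rational(1, 73), 40215) = Rational(8043, 2920) ≈ 2.7545)
d = Rational(189844517, 2920) (d = Add(65018, Mul(-1, Rational(8043, 2920))) = Add(65018, Rational(-8043, 2920)) = Rational(189844517, 2920) ≈ 65015.)
Add(Mul(145, Add(256, 307)), Mul(-1, d)) = Add(Mul(145, Add(256, 307)), Mul(-1, Rational(189844517, 2920))) = Add(Mul(145, 563), Rational(-189844517, 2920)) = Add(81635, Rational(-189844517, 2920)) = Rational(48529683, 2920)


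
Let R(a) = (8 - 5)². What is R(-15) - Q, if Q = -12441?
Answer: 12450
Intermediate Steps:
R(a) = 9 (R(a) = 3² = 9)
R(-15) - Q = 9 - 1*(-12441) = 9 + 12441 = 12450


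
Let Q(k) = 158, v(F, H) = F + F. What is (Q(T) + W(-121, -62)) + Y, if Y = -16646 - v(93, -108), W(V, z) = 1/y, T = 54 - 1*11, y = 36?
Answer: -600263/36 ≈ -16674.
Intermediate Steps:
T = 43 (T = 54 - 11 = 43)
v(F, H) = 2*F
W(V, z) = 1/36
Y = -16832 (Y = -16646 - 2*93 = -16646 - 1*186 = -16646 - 186 = -16832)
(Q(T) + W(-121, -62)) + Y = (158 + 1/36) - 16832 = 5689/36 - 16832 = -600263/36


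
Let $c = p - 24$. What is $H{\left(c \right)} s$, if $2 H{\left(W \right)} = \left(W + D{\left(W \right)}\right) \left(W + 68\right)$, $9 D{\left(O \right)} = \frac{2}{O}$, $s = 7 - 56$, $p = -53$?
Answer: $- \frac{373541}{22} \approx -16979.0$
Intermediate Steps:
$s = -49$ ($s = 7 - 56 = -49$)
$c = -77$ ($c = -53 - 24 = -77$)
$D{\left(O \right)} = \frac{2}{9 O}$ ($D{\left(O \right)} = \frac{2 \frac{1}{O}}{9} = \frac{2}{9 O}$)
$H{\left(W \right)} = \frac{\left(68 + W\right) \left(W + \frac{2}{9 W}\right)}{2}$ ($H{\left(W \right)} = \frac{\left(W + \frac{2}{9 W}\right) \left(W + 68\right)}{2} = \frac{\left(W + \frac{2}{9 W}\right) \left(68 + W\right)}{2} = \frac{\left(68 + W\right) \left(W + \frac{2}{9 W}\right)}{2}$)
$H{\left(c \right)} s = \frac{136 - 77 \left(2 + 9 \left(-77\right)^{2} + 612 \left(-77\right)\right)}{18 \left(-77\right)} \left(-49\right) = \frac{1}{18} \left(- \frac{1}{77}\right) \left(136 - 77 \left(2 + 9 \cdot 5929 - 47124\right)\right) \left(-49\right) = \frac{1}{18} \left(- \frac{1}{77}\right) \left(136 - 77 \left(2 + 53361 - 47124\right)\right) \left(-49\right) = \frac{1}{18} \left(- \frac{1}{77}\right) \left(136 - 480403\right) \left(-49\right) = \frac{1}{18} \left(- \frac{1}{77}\right) \left(-480267\right) \left(-49\right) = \frac{53363}{154} \left(-49\right) = - \frac{373541}{22}$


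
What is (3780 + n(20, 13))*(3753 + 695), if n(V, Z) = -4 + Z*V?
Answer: 17952128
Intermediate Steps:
n(V, Z) = -4 + V*Z
(3780 + n(20, 13))*(3753 + 695) = (3780 + (-4 + 20*13))*(3753 + 695) = (3780 + (-4 + 260))*4448 = (3780 + 256)*4448 = 4036*4448 = 17952128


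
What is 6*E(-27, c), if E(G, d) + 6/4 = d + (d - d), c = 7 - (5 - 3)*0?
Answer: 33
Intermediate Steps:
c = 7 (c = 7 - 2*0 = 7 - 1*0 = 7 + 0 = 7)
E(G, d) = -3/2 + d (E(G, d) = -3/2 + (d + (d - d)) = -3/2 + (d + 0) = -3/2 + d)
6*E(-27, c) = 6*(-3/2 + 7) = 6*(11/2) = 33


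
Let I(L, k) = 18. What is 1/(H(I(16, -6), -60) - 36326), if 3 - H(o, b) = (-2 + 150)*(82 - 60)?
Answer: -1/39579 ≈ -2.5266e-5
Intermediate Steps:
H(o, b) = -3253 (H(o, b) = 3 - (-2 + 150)*(82 - 60) = 3 - 148*22 = 3 - 1*3256 = 3 - 3256 = -3253)
1/(H(I(16, -6), -60) - 36326) = 1/(-3253 - 36326) = 1/(-39579) = -1/39579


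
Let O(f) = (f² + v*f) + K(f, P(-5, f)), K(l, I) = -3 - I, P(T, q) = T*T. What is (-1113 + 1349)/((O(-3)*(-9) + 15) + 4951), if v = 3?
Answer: 118/2609 ≈ 0.045228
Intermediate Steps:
P(T, q) = T²
O(f) = -28 + f² + 3*f (O(f) = (f² + 3*f) + (-3 - 1*(-5)²) = (f² + 3*f) + (-3 - 1*25) = (f² + 3*f) + (-3 - 25) = (f² + 3*f) - 28 = -28 + f² + 3*f)
(-1113 + 1349)/((O(-3)*(-9) + 15) + 4951) = (-1113 + 1349)/(((-28 + (-3)² + 3*(-3))*(-9) + 15) + 4951) = 236/(((-28 + 9 - 9)*(-9) + 15) + 4951) = 236/((-28*(-9) + 15) + 4951) = 236/((252 + 15) + 4951) = 236/(267 + 4951) = 236/5218 = 236*(1/5218) = 118/2609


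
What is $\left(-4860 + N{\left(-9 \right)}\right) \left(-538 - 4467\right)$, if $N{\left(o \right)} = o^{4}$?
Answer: $-8513505$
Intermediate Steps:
$\left(-4860 + N{\left(-9 \right)}\right) \left(-538 - 4467\right) = \left(-4860 + \left(-9\right)^{4}\right) \left(-538 - 4467\right) = \left(-4860 + 6561\right) \left(-5005\right) = 1701 \left(-5005\right) = -8513505$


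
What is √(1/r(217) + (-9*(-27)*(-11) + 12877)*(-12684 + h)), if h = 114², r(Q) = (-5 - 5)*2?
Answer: √318364795/10 ≈ 1784.3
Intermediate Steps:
r(Q) = -20 (r(Q) = -10*2 = -20)
h = 12996
√(1/r(217) + (-9*(-27)*(-11) + 12877)*(-12684 + h)) = √(1/(-20) + (-9*(-27)*(-11) + 12877)*(-12684 + 12996)) = √(-1/20 + (243*(-11) + 12877)*312) = √(-1/20 + (-2673 + 12877)*312) = √(-1/20 + 10204*312) = √(-1/20 + 3183648) = √(63672959/20) = √318364795/10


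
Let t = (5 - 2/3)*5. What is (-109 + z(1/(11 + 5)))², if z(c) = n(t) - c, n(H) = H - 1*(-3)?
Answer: 16410601/2304 ≈ 7122.7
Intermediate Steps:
t = 65/3 (t = (5 - 2*⅓)*5 = (5 - ⅔)*5 = (13/3)*5 = 65/3 ≈ 21.667)
n(H) = 3 + H (n(H) = H + 3 = 3 + H)
z(c) = 74/3 - c (z(c) = (3 + 65/3) - c = 74/3 - c)
(-109 + z(1/(11 + 5)))² = (-109 + (74/3 - 1/(11 + 5)))² = (-109 + (74/3 - 1/16))² = (-109 + 1181/48)² = (-4051/48)² = 16410601/2304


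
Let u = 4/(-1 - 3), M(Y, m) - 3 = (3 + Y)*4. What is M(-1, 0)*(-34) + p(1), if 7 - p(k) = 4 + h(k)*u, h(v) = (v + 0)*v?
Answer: -370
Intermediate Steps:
h(v) = v² (h(v) = v*v = v²)
M(Y, m) = 15 + 4*Y (M(Y, m) = 3 + (3 + Y)*4 = 3 + (12 + 4*Y) = 15 + 4*Y)
u = -1 (u = 4/(-4) = 4*(-¼) = -1)
p(k) = 3 + k² (p(k) = 7 - (4 + k²*(-1)) = 7 - (4 - k²) = 7 + (-4 + k²) = 3 + k²)
M(-1, 0)*(-34) + p(1) = (15 + 4*(-1))*(-34) + (3 + 1²) = (15 - 4)*(-34) + (3 + 1) = 11*(-34) + 4 = -374 + 4 = -370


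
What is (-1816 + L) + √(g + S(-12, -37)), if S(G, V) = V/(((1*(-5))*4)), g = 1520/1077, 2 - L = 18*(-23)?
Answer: -1400 + √378290865/10770 ≈ -1398.2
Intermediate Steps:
L = 416 (L = 2 - 18*(-23) = 2 - 1*(-414) = 2 + 414 = 416)
g = 1520/1077 (g = 1520*(1/1077) = 1520/1077 ≈ 1.4113)
S(G, V) = -V/20 (S(G, V) = V/((-5*4)) = V/(-20) = V*(-1/20) = -V/20)
(-1816 + L) + √(g + S(-12, -37)) = (-1816 + 416) + √(1520/1077 - 1/20*(-37)) = -1400 + √(1520/1077 + 37/20) = -1400 + √(70249/21540) = -1400 + √378290865/10770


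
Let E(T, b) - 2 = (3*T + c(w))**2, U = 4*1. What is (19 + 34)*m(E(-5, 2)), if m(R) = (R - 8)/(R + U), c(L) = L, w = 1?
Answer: 5035/101 ≈ 49.852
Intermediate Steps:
U = 4
E(T, b) = 2 + (1 + 3*T)**2 (E(T, b) = 2 + (3*T + 1)**2 = 2 + (1 + 3*T)**2)
m(R) = (-8 + R)/(4 + R) (m(R) = (R - 8)/(R + 4) = (-8 + R)/(4 + R))
(19 + 34)*m(E(-5, 2)) = (19 + 34)*((-8 + (2 + (1 + 3*(-5))**2))/(4 + (2 + (1 + 3*(-5))**2))) = 53*((-8 + (2 + (1 - 15)**2))/(4 + (2 + (1 - 15)**2))) = 53*((-8 + (2 + (-14)**2))/(4 + (2 + (-14)**2))) = 53*((-8 + (2 + 196))/(4 + (2 + 196))) = 53*((-8 + 198)/(4 + 198)) = 53*(190/202) = 53*((1/202)*190) = 53*(95/101) = 5035/101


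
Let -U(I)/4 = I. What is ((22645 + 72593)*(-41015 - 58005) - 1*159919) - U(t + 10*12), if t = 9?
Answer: -9430626163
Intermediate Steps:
U(I) = -4*I
((22645 + 72593)*(-41015 - 58005) - 1*159919) - U(t + 10*12) = ((22645 + 72593)*(-41015 - 58005) - 1*159919) - (-4)*(9 + 10*12) = (95238*(-99020) - 159919) - (-4)*(9 + 120) = (-9430466760 - 159919) - (-4)*129 = -9430626679 - 1*(-516) = -9430626679 + 516 = -9430626163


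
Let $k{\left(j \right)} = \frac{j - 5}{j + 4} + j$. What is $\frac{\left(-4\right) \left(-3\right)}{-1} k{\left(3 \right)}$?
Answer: $- \frac{228}{7} \approx -32.571$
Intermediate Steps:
$k{\left(j \right)} = j + \frac{-5 + j}{4 + j}$ ($k{\left(j \right)} = \frac{-5 + j}{4 + j} + j = j + \frac{-5 + j}{4 + j}$)
$\frac{\left(-4\right) \left(-3\right)}{-1} k{\left(3 \right)} = \frac{\left(-4\right) \left(-3\right)}{-1} \frac{-5 + 3^{2} + 5 \cdot 3}{4 + 3} = \left(-1\right) 12 \frac{-5 + 9 + 15}{7} = - 12 \cdot \frac{1}{7} \cdot 19 = \left(-12\right) \frac{19}{7} = - \frac{228}{7}$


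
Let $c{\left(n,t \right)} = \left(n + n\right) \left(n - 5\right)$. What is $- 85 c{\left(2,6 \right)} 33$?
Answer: $33660$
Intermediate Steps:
$c{\left(n,t \right)} = 2 n \left(-5 + n\right)$
$- 85 c{\left(2,6 \right)} 33 = - 85 \cdot 2 \cdot 2 \left(-5 + 2\right) 33 = - 85 \cdot 2 \cdot 2 \left(-3\right) 33 = - 85 \left(\left(-12\right) 33\right) = \left(-85\right) \left(-396\right) = 33660$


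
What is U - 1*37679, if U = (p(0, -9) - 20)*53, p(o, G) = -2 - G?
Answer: -38368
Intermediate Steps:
U = -689 (U = ((-2 - 1*(-9)) - 20)*53 = ((-2 + 9) - 20)*53 = (7 - 20)*53 = -13*53 = -689)
U - 1*37679 = -689 - 1*37679 = -689 - 37679 = -38368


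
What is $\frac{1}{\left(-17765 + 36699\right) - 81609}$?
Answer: $- \frac{1}{62675} \approx -1.5955 \cdot 10^{-5}$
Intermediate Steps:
$\frac{1}{\left(-17765 + 36699\right) - 81609} = \frac{1}{18934 - 81609} = \frac{1}{-62675} = - \frac{1}{62675}$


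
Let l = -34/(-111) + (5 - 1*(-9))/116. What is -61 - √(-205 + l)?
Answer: -61 - I*√8479109958/6438 ≈ -61.0 - 14.303*I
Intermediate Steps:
l = 2749/6438 (l = -34*(-1/111) + (5 + 9)*(1/116) = 34/111 + 14*(1/116) = 34/111 + 7/58 = 2749/6438 ≈ 0.42700)
-61 - √(-205 + l) = -61 - √(-205 + 2749/6438) = -61 - √(-1317041/6438) = -61 - I*√8479109958/6438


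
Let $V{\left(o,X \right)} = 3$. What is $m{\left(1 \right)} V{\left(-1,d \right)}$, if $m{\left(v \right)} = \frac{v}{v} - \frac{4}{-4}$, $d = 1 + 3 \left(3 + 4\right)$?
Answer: $6$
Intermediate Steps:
$d = 22$ ($d = 1 + 3 \cdot 7 = 1 + 21 = 22$)
$m{\left(v \right)} = 2$ ($m{\left(v \right)} = 1 - -1 = 1 + 1 = 2$)
$m{\left(1 \right)} V{\left(-1,d \right)} = 2 \cdot 3 = 6$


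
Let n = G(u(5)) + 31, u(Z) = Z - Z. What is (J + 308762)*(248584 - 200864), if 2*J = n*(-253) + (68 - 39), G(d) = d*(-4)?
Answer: 14547680600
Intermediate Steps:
u(Z) = 0
G(d) = -4*d
n = 31 (n = -4*0 + 31 = 0 + 31 = 31)
J = -3907 (J = (31*(-253) + (68 - 39))/2 = (-7843 + 29)/2 = (½)*(-7814) = -3907)
(J + 308762)*(248584 - 200864) = (-3907 + 308762)*(248584 - 200864) = 304855*47720 = 14547680600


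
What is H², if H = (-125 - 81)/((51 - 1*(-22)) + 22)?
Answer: 42436/9025 ≈ 4.7020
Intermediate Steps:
H = -206/95 (H = -206/((51 + 22) + 22) = -206/(73 + 22) = -206/95 ≈ -2.1684)
H² = (-206/95)² = 42436/9025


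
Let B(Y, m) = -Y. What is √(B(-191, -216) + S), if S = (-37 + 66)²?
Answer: 2*√258 ≈ 32.125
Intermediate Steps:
S = 841 (S = 29² = 841)
√(B(-191, -216) + S) = √(-1*(-191) + 841) = √(191 + 841) = √1032 = 2*√258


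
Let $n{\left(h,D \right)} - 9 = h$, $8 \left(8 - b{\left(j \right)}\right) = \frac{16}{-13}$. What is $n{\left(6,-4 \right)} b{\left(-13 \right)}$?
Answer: $\frac{1590}{13} \approx 122.31$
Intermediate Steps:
$b{\left(j \right)} = \frac{106}{13}$ ($b{\left(j \right)} = 8 - \frac{16 \frac{1}{-13}}{8} = 8 - \frac{16 \left(- \frac{1}{13}\right)}{8} = 8 - - \frac{2}{13} = 8 + \frac{2}{13} = \frac{106}{13}$)
$n{\left(h,D \right)} = 9 + h$
$n{\left(6,-4 \right)} b{\left(-13 \right)} = \left(9 + 6\right) \frac{106}{13} = 15 \cdot \frac{106}{13} = \frac{1590}{13}$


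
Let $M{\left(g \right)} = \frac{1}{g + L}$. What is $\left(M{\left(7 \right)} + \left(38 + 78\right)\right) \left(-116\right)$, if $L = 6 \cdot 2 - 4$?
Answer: $- \frac{201956}{15} \approx -13464.0$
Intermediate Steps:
$L = 8$ ($L = 12 - 4 = 8$)
$M{\left(g \right)} = \frac{1}{8 + g}$ ($M{\left(g \right)} = \frac{1}{g + 8} = \frac{1}{8 + g}$)
$\left(M{\left(7 \right)} + \left(38 + 78\right)\right) \left(-116\right) = \left(\frac{1}{8 + 7} + \left(38 + 78\right)\right) \left(-116\right) = \left(\frac{1}{15} + 116\right) \left(-116\right) = \frac{1741}{15} \left(-116\right) = - \frac{201956}{15}$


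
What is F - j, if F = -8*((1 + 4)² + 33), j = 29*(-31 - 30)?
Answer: 1305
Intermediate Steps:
j = -1769 (j = 29*(-61) = -1769)
F = -464 (F = -8*(5² + 33) = -8*(25 + 33) = -8*58 = -464)
F - j = -464 - 1*(-1769) = -464 + 1769 = 1305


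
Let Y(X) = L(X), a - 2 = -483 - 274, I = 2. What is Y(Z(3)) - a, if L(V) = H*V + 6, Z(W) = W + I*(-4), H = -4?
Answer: 781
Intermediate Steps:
Z(W) = -8 + W (Z(W) = W + 2*(-4) = W - 8 = -8 + W)
a = -755 (a = 2 + (-483 - 274) = 2 - 757 = -755)
L(V) = 6 - 4*V (L(V) = -4*V + 6 = 6 - 4*V)
Y(X) = 6 - 4*X
Y(Z(3)) - a = (6 - 4*(-8 + 3)) - 1*(-755) = (6 - 4*(-5)) + 755 = (6 + 20) + 755 = 26 + 755 = 781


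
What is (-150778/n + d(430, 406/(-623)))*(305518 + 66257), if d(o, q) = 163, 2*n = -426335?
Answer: 5189544841155/85267 ≈ 6.0862e+7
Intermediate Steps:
n = -426335/2 (n = (½)*(-426335) = -426335/2 ≈ -2.1317e+5)
(-150778/n + d(430, 406/(-623)))*(305518 + 66257) = (-150778/(-426335/2) + 163)*(305518 + 66257) = (-150778*(-2/426335) + 163)*371775 = (301556/426335 + 163)*371775 = (69794161/426335)*371775 = 5189544841155/85267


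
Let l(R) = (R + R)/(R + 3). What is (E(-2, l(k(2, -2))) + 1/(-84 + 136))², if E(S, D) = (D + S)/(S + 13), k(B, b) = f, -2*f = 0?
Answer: 8649/327184 ≈ 0.026435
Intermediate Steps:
f = 0 (f = -½*0 = 0)
k(B, b) = 0
l(R) = 2*R/(3 + R) (l(R) = (2*R)/(3 + R) = 2*R/(3 + R))
E(S, D) = (D + S)/(13 + S)
(E(-2, l(k(2, -2))) + 1/(-84 + 136))² = ((2*0/(3 + 0) - 2)/(13 - 2) + 1/(-84 + 136))² = ((2*0/3 - 2)/11 + 1/52)² = ((2*0*(⅓) - 2)/11 + 1/52)² = ((0 - 2)/11 + 1/52)² = ((1/11)*(-2) + 1/52)² = (-2/11 + 1/52)² = (-93/572)² = 8649/327184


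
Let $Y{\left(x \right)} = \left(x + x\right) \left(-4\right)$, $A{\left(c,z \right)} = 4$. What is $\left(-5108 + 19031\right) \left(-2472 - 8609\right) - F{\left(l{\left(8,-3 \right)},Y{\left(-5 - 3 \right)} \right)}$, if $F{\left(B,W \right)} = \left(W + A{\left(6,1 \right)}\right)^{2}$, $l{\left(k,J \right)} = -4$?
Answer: $-154285387$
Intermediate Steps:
$Y{\left(x \right)} = - 8 x$ ($Y{\left(x \right)} = 2 x \left(-4\right) = - 8 x$)
$F{\left(B,W \right)} = \left(4 + W\right)^{2}$ ($F{\left(B,W \right)} = \left(W + 4\right)^{2} = \left(4 + W\right)^{2}$)
$\left(-5108 + 19031\right) \left(-2472 - 8609\right) - F{\left(l{\left(8,-3 \right)},Y{\left(-5 - 3 \right)} \right)} = \left(-5108 + 19031\right) \left(-2472 - 8609\right) - \left(4 - 8 \left(-5 - 3\right)\right)^{2} = 13923 \left(-11081\right) - \left(4 - 8 \left(-5 - 3\right)\right)^{2} = -154280763 - \left(4 - -64\right)^{2} = -154280763 - \left(4 + 64\right)^{2} = -154280763 - 68^{2} = -154280763 - 4624 = -154285387$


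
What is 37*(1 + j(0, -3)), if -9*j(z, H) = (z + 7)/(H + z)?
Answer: 1258/27 ≈ 46.593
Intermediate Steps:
j(z, H) = -(7 + z)/(9*(H + z)) (j(z, H) = -(z + 7)/(9*(H + z)) = -(7 + z)/(9*(H + z)))
37*(1 + j(0, -3)) = 37*(1 + (-7 - 1*0)/(9*(-3 + 0))) = 37*(1 + (⅑)*(-7 + 0)/(-3)) = 37*(1 + (⅑)*(-⅓)*(-7)) = 37*(1 + 7/27) = 37*(34/27) = 1258/27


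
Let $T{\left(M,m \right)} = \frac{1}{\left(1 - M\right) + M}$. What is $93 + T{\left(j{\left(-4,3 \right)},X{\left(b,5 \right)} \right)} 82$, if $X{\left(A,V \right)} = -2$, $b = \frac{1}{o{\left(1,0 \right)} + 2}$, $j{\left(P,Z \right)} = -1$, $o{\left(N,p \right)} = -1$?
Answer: $175$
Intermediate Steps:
$b = 1$ ($b = \frac{1}{-1 + 2} = 1^{-1} = 1$)
$T{\left(M,m \right)} = 1$ ($T{\left(M,m \right)} = 1^{-1} = 1$)
$93 + T{\left(j{\left(-4,3 \right)},X{\left(b,5 \right)} \right)} 82 = 93 + 1 \cdot 82 = 93 + 82 = 175$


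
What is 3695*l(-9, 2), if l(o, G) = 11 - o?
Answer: 73900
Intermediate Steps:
3695*l(-9, 2) = 3695*(11 - 1*(-9)) = 3695*(11 + 9) = 3695*20 = 73900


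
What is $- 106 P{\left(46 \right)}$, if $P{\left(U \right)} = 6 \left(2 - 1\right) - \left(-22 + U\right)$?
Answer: $1908$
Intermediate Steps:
$P{\left(U \right)} = 28 - U$ ($P{\left(U \right)} = 6 \cdot 1 - \left(-22 + U\right) = 6 - \left(-22 + U\right) = 28 - U$)
$- 106 P{\left(46 \right)} = - 106 \left(28 - 46\right) = \left(-106\right) \left(-18\right) = 1908$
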